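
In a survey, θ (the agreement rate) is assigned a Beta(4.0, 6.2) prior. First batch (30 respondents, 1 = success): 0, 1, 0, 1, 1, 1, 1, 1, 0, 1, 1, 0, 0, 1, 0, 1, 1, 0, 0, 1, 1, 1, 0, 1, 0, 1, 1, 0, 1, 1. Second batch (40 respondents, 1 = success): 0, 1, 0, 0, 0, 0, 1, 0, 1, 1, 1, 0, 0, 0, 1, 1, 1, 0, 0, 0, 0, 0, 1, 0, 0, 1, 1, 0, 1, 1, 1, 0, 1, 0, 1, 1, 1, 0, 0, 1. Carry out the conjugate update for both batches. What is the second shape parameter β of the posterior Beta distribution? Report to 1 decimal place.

The Beta prior is conjugate to a Binomial/Bernoulli likelihood; the update adds successes to α and failures to β.
After batch 1: Beta(4.0+19, 6.2+11) = Beta(23.0, 17.2).
After batch 2: Beta(23.0+19, 17.2+21) = Beta(42.0, 38.2).
Posterior β = 38.2.

38.2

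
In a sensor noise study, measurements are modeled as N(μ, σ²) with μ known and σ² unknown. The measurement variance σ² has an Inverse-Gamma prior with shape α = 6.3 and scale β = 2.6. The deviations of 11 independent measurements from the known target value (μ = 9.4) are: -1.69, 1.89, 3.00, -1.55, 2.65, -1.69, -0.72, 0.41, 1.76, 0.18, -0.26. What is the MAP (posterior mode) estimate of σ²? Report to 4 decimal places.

1.4372

With known mean μ and an Inverse-Gamma(α, β) prior on σ², the Normal likelihood is conjugate: posterior is Inv-Gamma(α + n/2, β + Σ(xᵢ−μ)²/2).
Σ(xᵢ−μ)² = (-1.69)² + (1.89)² + (3.00)² + (-1.55)² + (2.65)² + (-1.69)² + (-0.72)² + (0.41)² + (1.76)² + (0.18)² + (-0.26)² = 31.5934.
Posterior: Inv-Gamma(6.3 + 11/2, 2.6 + 31.5934/2) = Inv-Gamma(11.80, 18.39670).
Mode = β/(α+1) = 18.39670/12.80 = 1.4372.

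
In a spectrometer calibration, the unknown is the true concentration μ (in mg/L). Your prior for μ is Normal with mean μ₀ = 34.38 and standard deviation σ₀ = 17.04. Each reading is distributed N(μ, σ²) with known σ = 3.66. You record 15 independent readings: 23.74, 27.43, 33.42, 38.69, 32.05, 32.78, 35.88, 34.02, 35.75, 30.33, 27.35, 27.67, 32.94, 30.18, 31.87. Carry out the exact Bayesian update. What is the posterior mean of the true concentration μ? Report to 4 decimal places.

31.6152

For Normal data with known variance σ², a Normal(μ₀, σ₀²) prior on μ is conjugate. Posterior precision = 1/σ₀² + n/σ²; posterior mean is the precision-weighted average of μ₀ and x̄.
Σxᵢ = 23.74 + 27.43 + 33.42 + 38.69 + 32.05 + 32.78 + 35.88 + 34.02 + 35.75 + 30.33 + 27.35 + 27.67 + 32.94 + 30.18 + 31.87 = 474.1, so n·x̄ = 474.1.
σ₀² = 17.04² = 290.3616, σ² = 3.66² = 13.3956; σ² + n·σ₀² = 13.3956 + 15·290.3616 = 4368.8196.
Posterior mean = (μ₀/σ₀² + n·x̄/σ²)/(1/σ₀² + n/σ²) = (σ²·μ₀ + σ₀²·n·x̄)/(σ² + n·σ₀²) = (13.3956·34.38 + 290.3616·474.1)/4368.8196 = 138120.975288/4368.8196 = 31.6152.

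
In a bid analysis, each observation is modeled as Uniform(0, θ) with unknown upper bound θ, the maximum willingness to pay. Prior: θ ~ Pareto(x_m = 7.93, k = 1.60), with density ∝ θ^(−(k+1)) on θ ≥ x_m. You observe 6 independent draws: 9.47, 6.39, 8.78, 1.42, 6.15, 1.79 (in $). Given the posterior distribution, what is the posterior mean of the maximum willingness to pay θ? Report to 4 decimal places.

A Pareto(scale x_m, shape k) prior on the upper bound θ of Uniform(0, θ) is conjugate: posterior is Pareto(max(x_m, max xᵢ), k + n).
Sample maximum = 9.47; prior scale x_m = 7.93 → posterior scale = max = 9.47.
Posterior shape = 1.60 + 6 = 7.60.
E[θ|data] = k·x_m/(k−1) = 7.60·9.47/6.60 = 10.9048.

10.9048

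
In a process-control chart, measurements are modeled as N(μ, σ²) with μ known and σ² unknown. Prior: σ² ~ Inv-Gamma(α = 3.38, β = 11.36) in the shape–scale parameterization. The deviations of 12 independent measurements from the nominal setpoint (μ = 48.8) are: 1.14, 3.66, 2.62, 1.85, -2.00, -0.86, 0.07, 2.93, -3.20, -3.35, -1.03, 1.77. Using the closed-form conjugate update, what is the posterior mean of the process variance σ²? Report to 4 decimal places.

5.1723

With known mean μ and an Inverse-Gamma(α, β) prior on σ², the Normal likelihood is conjugate: posterior is Inv-Gamma(α + n/2, β + Σ(xᵢ−μ)²/2).
Σ(xᵢ−μ)² = (1.14)² + (3.66)² + (2.62)² + (1.85)² + (-2.00)² + (-0.86)² + (0.07)² + (2.93)² + (-3.20)² + (-3.35)² + (-1.03)² + (1.77)² = 63.9678.
Posterior: Inv-Gamma(3.38 + 12/2, 11.36 + 63.9678/2) = Inv-Gamma(9.38, 43.34390).
E[σ²|data] = β/(α−1) = 43.34390/8.38 = 5.1723.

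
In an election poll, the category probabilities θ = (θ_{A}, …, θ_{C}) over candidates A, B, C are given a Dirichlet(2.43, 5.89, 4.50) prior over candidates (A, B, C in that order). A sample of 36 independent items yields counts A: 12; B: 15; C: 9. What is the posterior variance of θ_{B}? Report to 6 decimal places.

0.004914

The Dirichlet prior is conjugate to the Multinomial likelihood: each posterior αⱼ = prior αⱼ + observed count nⱼ.
Posterior concentration: (14.43, 20.89, 13.50), total = 48.82.
Var[θ_j] = α_j(Σα−α_j)/((Σα)²(Σα+1)) = 20.89·27.93/(48.82²·49.82) = 0.004914.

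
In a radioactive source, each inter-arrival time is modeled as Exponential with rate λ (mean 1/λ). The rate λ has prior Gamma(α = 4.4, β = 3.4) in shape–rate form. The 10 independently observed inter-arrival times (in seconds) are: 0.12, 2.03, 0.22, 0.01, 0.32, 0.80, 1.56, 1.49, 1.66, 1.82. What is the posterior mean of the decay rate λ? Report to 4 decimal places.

With a Gamma(shape α, rate β) prior on the exponential rate λ, the posterior after n observations with total T = Σxᵢ is Gamma(α+n, β+T).
Sum of observations T = 10.03 seconds; n = 10.
Posterior: Gamma(4.4+10, 3.4+10.03) = Gamma(14.4, 13.43).
Posterior mean of λ = α/β = 14.4/13.43 = 1.0722.

1.0722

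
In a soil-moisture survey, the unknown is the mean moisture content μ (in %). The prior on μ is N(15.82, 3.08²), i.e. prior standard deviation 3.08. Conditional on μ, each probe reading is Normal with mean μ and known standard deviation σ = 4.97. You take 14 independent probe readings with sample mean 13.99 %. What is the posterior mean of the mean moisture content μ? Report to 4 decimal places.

For Normal data with known variance σ², a Normal(μ₀, σ₀²) prior on μ is conjugate. Posterior precision = 1/σ₀² + n/σ²; posterior mean is the precision-weighted average of μ₀ and x̄.
n·x̄ = 14·13.99 = 195.86.
σ₀² = 3.08² = 9.4864, σ² = 4.97² = 24.7009; σ² + n·σ₀² = 24.7009 + 14·9.4864 = 157.5105.
Posterior mean = (μ₀/σ₀² + n·x̄/σ²)/(1/σ₀² + n/σ²) = (σ²·μ₀ + σ₀²·n·x̄)/(σ² + n·σ₀²) = (24.7009·15.82 + 9.4864·195.86)/157.5105 = 2248.774542/157.5105 = 14.2770.

14.2770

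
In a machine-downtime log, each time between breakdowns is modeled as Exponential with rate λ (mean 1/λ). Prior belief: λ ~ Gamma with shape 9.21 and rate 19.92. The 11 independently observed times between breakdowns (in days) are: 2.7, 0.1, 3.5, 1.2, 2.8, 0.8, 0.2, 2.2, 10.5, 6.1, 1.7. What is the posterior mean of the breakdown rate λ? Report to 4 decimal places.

With a Gamma(shape α, rate β) prior on the exponential rate λ, the posterior after n observations with total T = Σxᵢ is Gamma(α+n, β+T).
Sum of observations T = 31.8 days; n = 11.
Posterior: Gamma(9.21+11, 19.92+31.8) = Gamma(20.21, 51.72).
Posterior mean of λ = α/β = 20.21/51.72 = 0.3908.

0.3908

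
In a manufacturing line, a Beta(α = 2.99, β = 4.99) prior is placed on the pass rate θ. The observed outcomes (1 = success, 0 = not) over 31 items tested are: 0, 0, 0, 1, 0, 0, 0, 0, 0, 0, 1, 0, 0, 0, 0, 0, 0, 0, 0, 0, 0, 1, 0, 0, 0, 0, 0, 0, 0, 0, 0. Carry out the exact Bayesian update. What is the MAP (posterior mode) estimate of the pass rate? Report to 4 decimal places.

The Beta prior is conjugate to a Binomial/Bernoulli likelihood; the update adds successes to α and failures to β.
Posterior: Beta(α+k, β+n−k) = Beta(2.99+3, 4.99+28) = Beta(5.99, 32.99).
Mode of Beta(a,b) for a,b>1 is (a−1)/(a+b−2) = 4.99/36.98 = 0.1349.

0.1349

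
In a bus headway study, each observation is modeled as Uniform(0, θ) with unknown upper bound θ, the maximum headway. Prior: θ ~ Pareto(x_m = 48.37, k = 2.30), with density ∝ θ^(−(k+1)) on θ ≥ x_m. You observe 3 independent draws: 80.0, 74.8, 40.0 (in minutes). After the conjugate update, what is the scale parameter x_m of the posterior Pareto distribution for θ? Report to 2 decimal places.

A Pareto(scale x_m, shape k) prior on the upper bound θ of Uniform(0, θ) is conjugate: posterior is Pareto(max(x_m, max xᵢ), k + n).
Sample maximum = 80.0; prior scale x_m = 48.37 → posterior scale = max = 80.00.
Posterior shape = 2.30 + 3 = 5.30.
Posterior scale x_m = 80.00.

80.00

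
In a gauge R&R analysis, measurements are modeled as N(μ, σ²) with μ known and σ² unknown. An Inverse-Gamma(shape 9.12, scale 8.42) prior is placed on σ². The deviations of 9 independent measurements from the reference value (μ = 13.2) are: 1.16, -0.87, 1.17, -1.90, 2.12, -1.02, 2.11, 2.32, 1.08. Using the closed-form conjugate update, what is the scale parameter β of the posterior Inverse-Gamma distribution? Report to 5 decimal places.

With known mean μ and an Inverse-Gamma(α, β) prior on σ², the Normal likelihood is conjugate: posterior is Inv-Gamma(α + n/2, β + Σ(xᵢ−μ)²/2).
Σ(xᵢ−μ)² = (1.16)² + (-0.87)² + (1.17)² + (-1.90)² + (2.12)² + (-1.02)² + (2.11)² + (2.32)² + (1.08)² = 23.6171.
Posterior: Inv-Gamma(9.12 + 9/2, 8.42 + 23.6171/2) = Inv-Gamma(13.62, 20.22855).
Posterior β = 20.22855.

20.22855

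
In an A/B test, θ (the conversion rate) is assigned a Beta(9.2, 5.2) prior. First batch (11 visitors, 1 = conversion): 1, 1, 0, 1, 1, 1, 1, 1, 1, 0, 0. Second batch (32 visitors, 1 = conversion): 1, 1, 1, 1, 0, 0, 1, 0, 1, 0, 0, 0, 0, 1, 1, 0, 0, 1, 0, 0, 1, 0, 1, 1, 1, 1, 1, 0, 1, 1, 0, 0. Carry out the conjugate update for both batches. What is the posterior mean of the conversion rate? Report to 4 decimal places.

The Beta prior is conjugate to a Binomial/Bernoulli likelihood; the update adds successes to α and failures to β.
After batch 1: Beta(9.2+8, 5.2+3) = Beta(17.2, 8.2).
After batch 2: Beta(17.2+17, 8.2+15) = Beta(34.2, 23.2).
Posterior mean = α/(α+β) = 34.2/57.4 = 0.5958.

0.5958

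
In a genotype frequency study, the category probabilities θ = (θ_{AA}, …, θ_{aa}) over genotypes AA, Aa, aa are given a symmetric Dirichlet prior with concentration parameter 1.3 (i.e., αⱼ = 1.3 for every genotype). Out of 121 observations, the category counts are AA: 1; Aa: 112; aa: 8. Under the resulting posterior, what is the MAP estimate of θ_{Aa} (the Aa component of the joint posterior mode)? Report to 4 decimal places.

The Dirichlet prior is conjugate to the Multinomial likelihood: each posterior αⱼ = prior αⱼ + observed count nⱼ.
Posterior concentration: (2.3, 113.3, 9.3), total = 124.9.
Joint mode component: (α_{Aa}−1)/(Σα−K) = 112.3/121.9 = 0.9212.

0.9212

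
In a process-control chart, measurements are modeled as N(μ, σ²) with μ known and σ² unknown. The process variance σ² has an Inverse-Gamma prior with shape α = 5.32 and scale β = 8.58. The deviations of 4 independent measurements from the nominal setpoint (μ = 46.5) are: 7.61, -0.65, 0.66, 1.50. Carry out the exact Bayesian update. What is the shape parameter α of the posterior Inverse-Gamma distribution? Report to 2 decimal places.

With known mean μ and an Inverse-Gamma(α, β) prior on σ², the Normal likelihood is conjugate: posterior is Inv-Gamma(α + n/2, β + Σ(xᵢ−μ)²/2).
Σ(xᵢ−μ)² = (7.61)² + (-0.65)² + (0.66)² + (1.50)² = 61.0202.
Posterior: Inv-Gamma(5.32 + 4/2, 8.58 + 61.0202/2) = Inv-Gamma(7.32, 39.09010).
Posterior α = 7.32.

7.32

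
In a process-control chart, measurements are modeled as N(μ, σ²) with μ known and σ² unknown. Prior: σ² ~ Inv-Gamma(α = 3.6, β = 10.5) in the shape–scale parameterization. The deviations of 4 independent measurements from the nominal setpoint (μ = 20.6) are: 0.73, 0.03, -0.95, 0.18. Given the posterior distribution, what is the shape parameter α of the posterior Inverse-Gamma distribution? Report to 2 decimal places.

5.60

With known mean μ and an Inverse-Gamma(α, β) prior on σ², the Normal likelihood is conjugate: posterior is Inv-Gamma(α + n/2, β + Σ(xᵢ−μ)²/2).
Σ(xᵢ−μ)² = (0.73)² + (0.03)² + (-0.95)² + (0.18)² = 1.4687.
Posterior: Inv-Gamma(3.6 + 4/2, 10.5 + 1.4687/2) = Inv-Gamma(5.60, 11.23435).
Posterior α = 5.60.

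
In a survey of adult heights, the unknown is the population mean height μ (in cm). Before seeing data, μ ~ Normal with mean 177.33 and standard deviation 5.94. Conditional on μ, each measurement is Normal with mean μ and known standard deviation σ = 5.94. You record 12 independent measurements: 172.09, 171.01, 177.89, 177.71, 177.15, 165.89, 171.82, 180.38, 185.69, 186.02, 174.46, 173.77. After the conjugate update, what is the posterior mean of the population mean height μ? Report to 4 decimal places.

For Normal data with known variance σ², a Normal(μ₀, σ₀²) prior on μ is conjugate. Posterior precision = 1/σ₀² + n/σ²; posterior mean is the precision-weighted average of μ₀ and x̄.
Σxᵢ = 172.09 + 171.01 + 177.89 + 177.71 + 177.15 + 165.89 + 171.82 + 180.38 + 185.69 + 186.02 + 174.46 + 173.77 = 2113.88, so n·x̄ = 2113.88.
σ₀² = 5.94² = 35.2836, σ² = 5.94² = 35.2836; σ² + n·σ₀² = 35.2836 + 12·35.2836 = 458.6868.
Posterior mean = (μ₀/σ₀² + n·x̄/σ²)/(1/σ₀² + n/σ²) = (σ²·μ₀ + σ₀²·n·x̄)/(σ² + n·σ₀²) = (35.2836·177.33 + 35.2836·2113.88)/458.6868 = 80842.137156/458.6868 = 176.2469.

176.2469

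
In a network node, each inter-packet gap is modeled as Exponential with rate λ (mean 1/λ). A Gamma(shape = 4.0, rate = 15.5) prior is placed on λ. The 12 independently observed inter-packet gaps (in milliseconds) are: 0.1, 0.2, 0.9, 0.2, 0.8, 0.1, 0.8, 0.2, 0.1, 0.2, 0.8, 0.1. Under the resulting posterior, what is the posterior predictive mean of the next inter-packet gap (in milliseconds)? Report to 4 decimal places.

With a Gamma(shape α, rate β) prior on the exponential rate λ, the posterior after n observations with total T = Σxᵢ is Gamma(α+n, β+T).
Sum of observations T = 4.5 milliseconds; n = 12.
Posterior: Gamma(4.0+12, 15.5+4.5) = Gamma(16.0, 20.0).
The predictive distribution for the next observation is Lomax; its mean is β/(α−1) = 20.0/15.0 = 1.3333.

1.3333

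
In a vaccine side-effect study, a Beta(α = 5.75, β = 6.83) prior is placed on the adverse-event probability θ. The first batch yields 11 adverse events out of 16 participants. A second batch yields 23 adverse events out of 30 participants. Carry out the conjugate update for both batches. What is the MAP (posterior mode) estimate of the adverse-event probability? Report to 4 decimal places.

0.6849

The Beta prior is conjugate to a Binomial/Bernoulli likelihood; the update adds successes to α and failures to β.
After batch 1: Beta(5.75+11, 6.83+5) = Beta(16.75, 11.83).
After batch 2: Beta(16.75+23, 11.83+7) = Beta(39.75, 18.83).
Mode of Beta(a,b) for a,b>1 is (a−1)/(a+b−2) = 38.75/56.58 = 0.6849.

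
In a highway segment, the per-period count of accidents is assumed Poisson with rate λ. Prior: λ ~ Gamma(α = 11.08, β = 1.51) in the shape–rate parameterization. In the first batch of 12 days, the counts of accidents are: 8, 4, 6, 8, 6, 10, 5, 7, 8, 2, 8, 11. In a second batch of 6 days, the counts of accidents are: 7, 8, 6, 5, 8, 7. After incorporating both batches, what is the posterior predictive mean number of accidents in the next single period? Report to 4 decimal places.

6.9236

With a Gamma(shape α, rate β) prior, the Poisson likelihood is conjugate: the posterior is Gamma(α + ΣXᵢ, β + n).
Batch 1: sum of counts S = 83 over n = 12 days.
After batch 1: Gamma(α+S, β+n) = Gamma(11.08+83, 1.51+12) = Gamma(94.08, 13.51).
Batch 2: sum of counts S = 41 over n = 6 days.
After batch 2: Gamma(α+S, β+n) = Gamma(94.08+41, 13.51+6) = Gamma(135.08, 19.51).
The predictive distribution for one future period is NegBinom with mean α/β = 6.9236.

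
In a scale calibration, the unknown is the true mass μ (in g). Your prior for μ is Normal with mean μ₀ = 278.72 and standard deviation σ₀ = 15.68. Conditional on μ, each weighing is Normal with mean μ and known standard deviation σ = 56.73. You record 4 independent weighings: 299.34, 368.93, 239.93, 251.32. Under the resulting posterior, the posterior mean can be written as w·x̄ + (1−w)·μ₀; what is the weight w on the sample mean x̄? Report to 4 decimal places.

For Normal data with known variance σ², a Normal(μ₀, σ₀²) prior on μ is conjugate. Posterior precision = 1/σ₀² + n/σ²; posterior mean is the precision-weighted average of μ₀ and x̄.
σ₀² = 15.68² = 245.8624, σ² = 56.73² = 3218.2929. Prior precision 1/σ₀² = 1/245.8624; data precision n/σ² = 4/3218.2929.
w = (n/σ²)/(1/σ₀² + n/σ²) = n·σ₀²/(σ² + n·σ₀²) = 4·245.8624/(3218.2929 + 4·245.8624) = 983.4496/4201.7425 = 0.2341.

0.2341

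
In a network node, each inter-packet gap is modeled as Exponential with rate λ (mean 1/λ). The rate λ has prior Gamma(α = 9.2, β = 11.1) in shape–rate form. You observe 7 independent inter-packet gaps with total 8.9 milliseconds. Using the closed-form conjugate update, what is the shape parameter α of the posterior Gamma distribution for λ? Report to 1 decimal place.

16.2

With a Gamma(shape α, rate β) prior on the exponential rate λ, the posterior after n observations with total T = Σxᵢ is Gamma(α+n, β+T).
Posterior: Gamma(9.2+7, 11.1+8.9) = Gamma(16.2, 20.0).
Posterior α = 16.2.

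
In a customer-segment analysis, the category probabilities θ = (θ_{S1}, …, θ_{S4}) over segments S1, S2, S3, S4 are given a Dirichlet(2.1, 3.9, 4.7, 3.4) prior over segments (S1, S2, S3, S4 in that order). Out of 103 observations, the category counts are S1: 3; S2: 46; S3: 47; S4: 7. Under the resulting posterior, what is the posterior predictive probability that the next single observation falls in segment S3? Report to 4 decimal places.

The Dirichlet prior is conjugate to the Multinomial likelihood: each posterior αⱼ = prior αⱼ + observed count nⱼ.
Posterior concentration: (5.1, 49.9, 51.7, 10.4), total = 117.1.
P(next = S3 | data) = α_{S3}/Σα = 0.4415.

0.4415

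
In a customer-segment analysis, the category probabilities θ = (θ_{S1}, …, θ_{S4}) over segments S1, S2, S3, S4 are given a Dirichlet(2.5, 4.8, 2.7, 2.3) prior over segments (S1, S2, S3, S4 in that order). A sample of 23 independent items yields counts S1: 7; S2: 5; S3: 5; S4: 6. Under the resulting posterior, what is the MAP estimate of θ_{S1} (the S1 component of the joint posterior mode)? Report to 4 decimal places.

The Dirichlet prior is conjugate to the Multinomial likelihood: each posterior αⱼ = prior αⱼ + observed count nⱼ.
Posterior concentration: (9.5, 9.8, 7.7, 8.3), total = 35.3.
Joint mode component: (α_{S1}−1)/(Σα−K) = 8.5/31.3 = 0.2716.

0.2716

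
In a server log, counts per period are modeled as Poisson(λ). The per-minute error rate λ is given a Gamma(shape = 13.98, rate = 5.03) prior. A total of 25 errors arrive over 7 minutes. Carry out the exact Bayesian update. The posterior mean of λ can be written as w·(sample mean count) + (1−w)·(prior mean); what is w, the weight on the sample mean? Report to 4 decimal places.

0.5819

With a Gamma(shape α, rate β) prior, the Poisson likelihood is conjugate: the posterior is Gamma(α + ΣXᵢ, β + n).
Posterior mean = (α₀+S)/(β₀+n) = [n/(β₀+n)]·(S/n) + [β₀/(β₀+n)]·(α₀/β₀), so only n and β₀ enter the weight.
Weight on data w = n/(β₀+n) = 7/(5.03+7) = 7/12.03 = 0.5819.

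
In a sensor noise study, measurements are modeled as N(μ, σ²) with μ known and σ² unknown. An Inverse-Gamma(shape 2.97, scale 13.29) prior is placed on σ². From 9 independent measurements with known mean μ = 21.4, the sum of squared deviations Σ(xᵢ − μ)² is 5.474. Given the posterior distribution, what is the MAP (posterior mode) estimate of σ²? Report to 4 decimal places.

With known mean μ and an Inverse-Gamma(α, β) prior on σ², the Normal likelihood is conjugate: posterior is Inv-Gamma(α + n/2, β + Σ(xᵢ−μ)²/2).
Posterior: Inv-Gamma(2.97 + 9/2, 13.29 + 5.474/2) = Inv-Gamma(7.47, 16.0270).
Mode = β/(α+1) = 16.0270/8.47 = 1.8922.

1.8922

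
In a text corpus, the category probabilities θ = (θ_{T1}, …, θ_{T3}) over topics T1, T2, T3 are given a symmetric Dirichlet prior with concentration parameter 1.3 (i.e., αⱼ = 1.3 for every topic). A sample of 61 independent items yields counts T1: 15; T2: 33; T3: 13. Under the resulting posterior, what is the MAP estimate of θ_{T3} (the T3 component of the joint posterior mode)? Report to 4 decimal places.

0.2149

The Dirichlet prior is conjugate to the Multinomial likelihood: each posterior αⱼ = prior αⱼ + observed count nⱼ.
Posterior concentration: (16.3, 34.3, 14.3), total = 64.9.
Joint mode component: (α_{T3}−1)/(Σα−K) = 13.3/61.9 = 0.2149.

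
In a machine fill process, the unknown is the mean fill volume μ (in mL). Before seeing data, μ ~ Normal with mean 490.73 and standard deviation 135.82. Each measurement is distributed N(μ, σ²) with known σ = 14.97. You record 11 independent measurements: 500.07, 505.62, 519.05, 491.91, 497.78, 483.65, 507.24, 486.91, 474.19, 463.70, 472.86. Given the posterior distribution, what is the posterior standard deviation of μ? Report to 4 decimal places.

4.5111

For Normal data with known variance σ², a Normal(μ₀, σ₀²) prior on μ is conjugate. Posterior precision = 1/σ₀² + n/σ²; posterior mean is the precision-weighted average of μ₀ and x̄.
σ₀² = 135.82² = 18447.0724, σ² = 14.97² = 224.1009; σ² + n·σ₀² = 224.1009 + 11·18447.0724 = 203141.8973.
Posterior precision = 1/σ₀² + n/σ² = 1/18447.0724 + 11/224.1009 = (σ² + n·σ₀²)/(σ₀²σ²) = 203141.8973/(18447.0724·224.1009); posterior variance σₙ² = σ₀²σ²/(σ² + n·σ₀²) = 18447.0724·224.1009/203141.8973 = 20.350334.
Posterior SD = √σₙ² = √(18447.0724·224.1009/203141.8973) = 4.5111.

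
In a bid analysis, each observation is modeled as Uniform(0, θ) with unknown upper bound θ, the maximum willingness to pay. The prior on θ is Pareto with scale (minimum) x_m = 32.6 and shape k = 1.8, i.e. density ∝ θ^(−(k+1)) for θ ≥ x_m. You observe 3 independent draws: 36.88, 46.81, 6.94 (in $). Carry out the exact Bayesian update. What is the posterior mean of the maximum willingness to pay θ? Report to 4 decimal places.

59.1284

A Pareto(scale x_m, shape k) prior on the upper bound θ of Uniform(0, θ) is conjugate: posterior is Pareto(max(x_m, max xᵢ), k + n).
Sample maximum = 46.81; prior scale x_m = 32.6 → posterior scale = max = 46.81.
Posterior shape = 1.8 + 3 = 4.8.
E[θ|data] = k·x_m/(k−1) = 4.8·46.81/3.8 = 59.1284.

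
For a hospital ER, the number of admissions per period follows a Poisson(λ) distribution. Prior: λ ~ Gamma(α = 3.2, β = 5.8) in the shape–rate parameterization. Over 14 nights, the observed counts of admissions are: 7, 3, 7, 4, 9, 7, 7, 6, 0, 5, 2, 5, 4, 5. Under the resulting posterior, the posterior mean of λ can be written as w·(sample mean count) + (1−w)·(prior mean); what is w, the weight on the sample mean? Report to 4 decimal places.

0.7071

With a Gamma(shape α, rate β) prior, the Poisson likelihood is conjugate: the posterior is Gamma(α + ΣXᵢ, β + n).
Posterior mean = (α₀+S)/(β₀+n) = [n/(β₀+n)]·(S/n) + [β₀/(β₀+n)]·(α₀/β₀), so only n and β₀ enter the weight.
Weight on data w = n/(β₀+n) = 14/(5.8+14) = 14/19.8 = 0.7071.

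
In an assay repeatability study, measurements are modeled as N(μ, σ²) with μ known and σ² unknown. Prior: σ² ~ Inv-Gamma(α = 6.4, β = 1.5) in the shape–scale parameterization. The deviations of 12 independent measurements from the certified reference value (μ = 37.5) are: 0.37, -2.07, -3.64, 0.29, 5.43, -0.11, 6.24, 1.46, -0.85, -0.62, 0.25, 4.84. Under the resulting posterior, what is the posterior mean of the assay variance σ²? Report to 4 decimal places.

With known mean μ and an Inverse-Gamma(α, β) prior on σ², the Normal likelihood is conjugate: posterior is Inv-Gamma(α + n/2, β + Σ(xᵢ−μ)²/2).
Σ(xᵢ−μ)² = (0.37)² + (-2.07)² + (-3.64)² + (0.29)² + (5.43)² + (-0.11)² + (6.24)² + (1.46)² + (-0.85)² + (-0.62)² + (0.25)² + (4.84)² = 112.9167.
Posterior: Inv-Gamma(6.4 + 12/2, 1.5 + 112.9167/2) = Inv-Gamma(12.40, 57.95835).
E[σ²|data] = β/(α−1) = 57.95835/11.40 = 5.0841.

5.0841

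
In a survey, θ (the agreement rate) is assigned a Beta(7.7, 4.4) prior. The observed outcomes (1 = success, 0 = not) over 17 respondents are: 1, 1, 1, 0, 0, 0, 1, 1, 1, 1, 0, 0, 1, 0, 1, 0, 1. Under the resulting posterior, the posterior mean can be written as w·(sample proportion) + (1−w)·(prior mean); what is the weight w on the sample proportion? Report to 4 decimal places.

0.5842

The Beta prior is conjugate to a Binomial/Bernoulli likelihood; the update adds successes to α and failures to β.
Posterior mean = (α₀+k)/(α₀+β₀+n) = [n/(α₀+β₀+n)]·(k/n) + [(α₀+β₀)/(α₀+β₀+n)]·α₀/(α₀+β₀), so only n and the prior enter the weight.
The weight on the data is w = n/(α₀+β₀+n) = 17/(7.7+4.4+17) = 17/29.1 = 0.5842.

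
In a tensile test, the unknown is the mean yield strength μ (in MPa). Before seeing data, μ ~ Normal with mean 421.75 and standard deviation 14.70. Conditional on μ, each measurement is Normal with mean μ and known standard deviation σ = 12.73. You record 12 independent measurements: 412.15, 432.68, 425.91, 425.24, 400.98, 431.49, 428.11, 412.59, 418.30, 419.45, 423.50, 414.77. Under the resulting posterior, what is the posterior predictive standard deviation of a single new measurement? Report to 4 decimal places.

13.2198

For Normal data with known variance σ², a Normal(μ₀, σ₀²) prior on μ is conjugate. Posterior precision = 1/σ₀² + n/σ²; posterior mean is the precision-weighted average of μ₀ and x̄.
σ₀² = 14.70² = 216.09, σ² = 12.73² = 162.0529; σ² + n·σ₀² = 162.0529 + 12·216.09 = 2755.1329.
Posterior precision = 1/σ₀² + n/σ² = 1/216.09 + 12/162.0529 = (σ² + n·σ₀²)/(σ₀²σ²) = 2755.1329/(216.09·162.0529); posterior variance σₙ² = σ₀²σ²/(σ² + n·σ₀²) = 216.09·162.0529/2755.1329 = 12.710099.
Predictive variance for one new observation = σₙ² + σ² = 216.09·162.0529/2755.1329 + 162.0529 = σ²·(σ₀² + 2755.1329)/2755.1329 = 162.0529·2971.2229/2755.1329 = 174.762999; SD = √(162.0529·2971.2229/2755.1329) = 13.2198.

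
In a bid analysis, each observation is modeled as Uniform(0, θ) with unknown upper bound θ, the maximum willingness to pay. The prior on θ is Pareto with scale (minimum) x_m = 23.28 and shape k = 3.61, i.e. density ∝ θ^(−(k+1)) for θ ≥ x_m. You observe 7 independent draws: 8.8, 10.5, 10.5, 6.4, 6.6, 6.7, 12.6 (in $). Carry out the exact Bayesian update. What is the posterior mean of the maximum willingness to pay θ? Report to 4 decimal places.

A Pareto(scale x_m, shape k) prior on the upper bound θ of Uniform(0, θ) is conjugate: posterior is Pareto(max(x_m, max xᵢ), k + n).
Sample maximum = 12.6; prior scale x_m = 23.28 → posterior scale = max = 23.28.
Posterior shape = 3.61 + 7 = 10.61.
E[θ|data] = k·x_m/(k−1) = 10.61·23.28/9.61 = 25.7025.

25.7025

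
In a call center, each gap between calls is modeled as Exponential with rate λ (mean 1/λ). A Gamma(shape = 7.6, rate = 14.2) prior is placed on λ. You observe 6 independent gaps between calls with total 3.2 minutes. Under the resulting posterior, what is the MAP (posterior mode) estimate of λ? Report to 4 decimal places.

With a Gamma(shape α, rate β) prior on the exponential rate λ, the posterior after n observations with total T = Σxᵢ is Gamma(α+n, β+T).
Posterior: Gamma(7.6+6, 14.2+3.2) = Gamma(13.6, 17.4).
Mode = (α−1)/β = 0.7241.

0.7241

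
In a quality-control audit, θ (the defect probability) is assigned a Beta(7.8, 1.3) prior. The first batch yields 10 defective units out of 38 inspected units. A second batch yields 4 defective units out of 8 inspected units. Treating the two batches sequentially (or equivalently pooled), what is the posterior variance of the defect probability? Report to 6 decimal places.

The Beta prior is conjugate to a Binomial/Bernoulli likelihood; the update adds successes to α and failures to β.
After batch 1: Beta(7.8+10, 1.3+28) = Beta(17.8, 29.3).
After batch 2: Beta(17.8+4, 29.3+4) = Beta(21.8, 33.3).
Var = αβ/((α+β)²(α+β+1)) = 21.8·33.3/(55.1²·56.1) = 0.004262.

0.004262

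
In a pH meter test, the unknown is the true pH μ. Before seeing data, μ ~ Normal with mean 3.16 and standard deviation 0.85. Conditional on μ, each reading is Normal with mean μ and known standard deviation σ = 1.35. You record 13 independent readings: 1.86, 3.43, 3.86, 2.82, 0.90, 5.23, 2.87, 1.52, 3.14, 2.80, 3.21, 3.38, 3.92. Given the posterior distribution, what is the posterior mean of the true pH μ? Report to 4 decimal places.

3.0221

For Normal data with known variance σ², a Normal(μ₀, σ₀²) prior on μ is conjugate. Posterior precision = 1/σ₀² + n/σ²; posterior mean is the precision-weighted average of μ₀ and x̄.
Σxᵢ = 1.86 + 3.43 + 3.86 + 2.82 + 0.90 + 5.23 + 2.87 + 1.52 + 3.14 + 2.80 + 3.21 + 3.38 + 3.92 = 38.94, so n·x̄ = 38.94.
σ₀² = 0.85² = 0.7225, σ² = 1.35² = 1.8225; σ² + n·σ₀² = 1.8225 + 13·0.7225 = 11.215.
Posterior mean = (μ₀/σ₀² + n·x̄/σ²)/(1/σ₀² + n/σ²) = (σ²·μ₀ + σ₀²·n·x̄)/(σ² + n·σ₀²) = (1.8225·3.16 + 0.7225·38.94)/11.215 = 33.89325/11.215 = 3.0221.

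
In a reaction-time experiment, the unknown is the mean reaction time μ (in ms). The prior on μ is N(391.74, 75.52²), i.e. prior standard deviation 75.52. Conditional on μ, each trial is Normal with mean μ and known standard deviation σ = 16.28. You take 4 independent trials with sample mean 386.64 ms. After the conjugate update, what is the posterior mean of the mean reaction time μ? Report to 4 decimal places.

386.6986

For Normal data with known variance σ², a Normal(μ₀, σ₀²) prior on μ is conjugate. Posterior precision = 1/σ₀² + n/σ²; posterior mean is the precision-weighted average of μ₀ and x̄.
n·x̄ = 4·386.64 = 1546.56.
σ₀² = 75.52² = 5703.2704, σ² = 16.28² = 265.0384; σ² + n·σ₀² = 265.0384 + 4·5703.2704 = 23078.12.
Posterior mean = (μ₀/σ₀² + n·x̄/σ²)/(1/σ₀² + n/σ²) = (σ²·μ₀ + σ₀²·n·x̄)/(σ² + n·σ₀²) = (265.0384·391.74 + 5703.2704·1546.56)/23078.12 = 8924276.01264/23078.12 = 386.6986.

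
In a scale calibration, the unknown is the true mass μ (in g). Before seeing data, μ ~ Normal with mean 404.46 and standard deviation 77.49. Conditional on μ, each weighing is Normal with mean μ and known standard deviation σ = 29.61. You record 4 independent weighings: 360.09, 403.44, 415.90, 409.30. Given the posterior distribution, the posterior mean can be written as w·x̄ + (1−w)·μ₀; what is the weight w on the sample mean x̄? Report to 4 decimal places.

0.9648

For Normal data with known variance σ², a Normal(μ₀, σ₀²) prior on μ is conjugate. Posterior precision = 1/σ₀² + n/σ²; posterior mean is the precision-weighted average of μ₀ and x̄.
σ₀² = 77.49² = 6004.7001, σ² = 29.61² = 876.7521. Prior precision 1/σ₀² = 1/6004.7001; data precision n/σ² = 4/876.7521.
w = (n/σ²)/(1/σ₀² + n/σ²) = n·σ₀²/(σ² + n·σ₀²) = 4·6004.7001/(876.7521 + 4·6004.7001) = 24018.8004/24895.5525 = 0.9648.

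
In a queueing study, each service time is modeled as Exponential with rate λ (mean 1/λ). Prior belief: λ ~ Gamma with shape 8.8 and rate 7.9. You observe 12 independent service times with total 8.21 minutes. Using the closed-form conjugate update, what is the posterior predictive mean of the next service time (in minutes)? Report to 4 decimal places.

0.8136

With a Gamma(shape α, rate β) prior on the exponential rate λ, the posterior after n observations with total T = Σxᵢ is Gamma(α+n, β+T).
Posterior: Gamma(8.8+12, 7.9+8.21) = Gamma(20.8, 16.11).
The predictive distribution for the next observation is Lomax; its mean is β/(α−1) = 16.11/19.8 = 0.8136.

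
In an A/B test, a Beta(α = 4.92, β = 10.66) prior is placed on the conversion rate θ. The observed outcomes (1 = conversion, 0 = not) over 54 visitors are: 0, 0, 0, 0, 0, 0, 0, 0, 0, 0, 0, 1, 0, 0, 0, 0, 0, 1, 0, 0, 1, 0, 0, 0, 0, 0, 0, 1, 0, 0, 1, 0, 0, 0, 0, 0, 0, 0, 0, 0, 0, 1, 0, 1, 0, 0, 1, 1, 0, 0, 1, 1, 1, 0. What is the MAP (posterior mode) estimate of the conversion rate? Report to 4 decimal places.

0.2356

The Beta prior is conjugate to a Binomial/Bernoulli likelihood; the update adds successes to α and failures to β.
Posterior: Beta(α+k, β+n−k) = Beta(4.92+12, 10.66+42) = Beta(16.92, 52.66).
Mode of Beta(a,b) for a,b>1 is (a−1)/(a+b−2) = 15.92/67.58 = 0.2356.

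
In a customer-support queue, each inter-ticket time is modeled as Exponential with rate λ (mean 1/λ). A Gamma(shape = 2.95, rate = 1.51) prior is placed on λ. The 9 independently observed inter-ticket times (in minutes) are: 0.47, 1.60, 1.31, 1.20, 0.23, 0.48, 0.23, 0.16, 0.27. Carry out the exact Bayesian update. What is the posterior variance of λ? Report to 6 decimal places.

0.214729

With a Gamma(shape α, rate β) prior on the exponential rate λ, the posterior after n observations with total T = Σxᵢ is Gamma(α+n, β+T).
Sum of observations T = 5.95 minutes; n = 9.
Posterior: Gamma(2.95+9, 1.51+5.95) = Gamma(11.95, 7.46).
Var = α/β² = 0.214729.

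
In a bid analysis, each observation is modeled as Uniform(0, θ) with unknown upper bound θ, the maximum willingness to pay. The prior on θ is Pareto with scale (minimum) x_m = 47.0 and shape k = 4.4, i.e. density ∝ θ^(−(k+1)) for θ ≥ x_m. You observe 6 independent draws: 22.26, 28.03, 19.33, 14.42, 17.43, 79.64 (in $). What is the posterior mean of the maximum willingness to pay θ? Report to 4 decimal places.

88.1123

A Pareto(scale x_m, shape k) prior on the upper bound θ of Uniform(0, θ) is conjugate: posterior is Pareto(max(x_m, max xᵢ), k + n).
Sample maximum = 79.64; prior scale x_m = 47.0 → posterior scale = max = 79.64.
Posterior shape = 4.4 + 6 = 10.4.
E[θ|data] = k·x_m/(k−1) = 10.4·79.64/9.4 = 88.1123.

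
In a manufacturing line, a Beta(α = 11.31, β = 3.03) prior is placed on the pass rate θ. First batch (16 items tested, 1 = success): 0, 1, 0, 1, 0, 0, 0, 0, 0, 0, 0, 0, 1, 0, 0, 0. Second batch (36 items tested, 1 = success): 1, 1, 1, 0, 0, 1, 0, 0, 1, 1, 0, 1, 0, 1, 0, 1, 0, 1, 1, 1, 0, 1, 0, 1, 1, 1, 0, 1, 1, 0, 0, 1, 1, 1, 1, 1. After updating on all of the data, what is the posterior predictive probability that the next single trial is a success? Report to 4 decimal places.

The Beta prior is conjugate to a Binomial/Bernoulli likelihood; the update adds successes to α and failures to β.
After batch 1: Beta(11.31+3, 3.03+13) = Beta(14.31, 16.03).
After batch 2: Beta(14.31+23, 16.03+13) = Beta(37.31, 29.03).
For a single future Bernoulli trial, P(success | data) = α/(α+β) = 0.5624.

0.5624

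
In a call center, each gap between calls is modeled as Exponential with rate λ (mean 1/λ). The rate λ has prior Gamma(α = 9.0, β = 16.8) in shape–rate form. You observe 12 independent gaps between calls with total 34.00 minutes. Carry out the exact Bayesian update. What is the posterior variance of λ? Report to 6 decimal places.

0.008138

With a Gamma(shape α, rate β) prior on the exponential rate λ, the posterior after n observations with total T = Σxᵢ is Gamma(α+n, β+T).
Posterior: Gamma(9.0+12, 16.8+34.00) = Gamma(21.0, 50.80).
Var = α/β² = 0.008138.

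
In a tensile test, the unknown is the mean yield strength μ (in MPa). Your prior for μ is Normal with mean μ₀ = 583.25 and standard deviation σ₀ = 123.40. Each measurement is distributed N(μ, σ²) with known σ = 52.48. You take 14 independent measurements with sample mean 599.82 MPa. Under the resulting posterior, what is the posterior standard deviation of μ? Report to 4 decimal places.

For Normal data with known variance σ², a Normal(μ₀, σ₀²) prior on μ is conjugate. Posterior precision = 1/σ₀² + n/σ²; posterior mean is the precision-weighted average of μ₀ and x̄.
σ₀² = 123.40² = 15227.56, σ² = 52.48² = 2754.1504; σ² + n·σ₀² = 2754.1504 + 14·15227.56 = 215939.9904.
Posterior precision = 1/σ₀² + n/σ² = 1/15227.56 + 14/2754.1504 = (σ² + n·σ₀²)/(σ₀²σ²) = 215939.9904/(15227.56·2754.1504); posterior variance σₙ² = σ₀²σ²/(σ² + n·σ₀²) = 15227.56·2754.1504/215939.9904 = 194.215950.
Posterior SD = √σₙ² = √(15227.56·2754.1504/215939.9904) = 13.9361.

13.9361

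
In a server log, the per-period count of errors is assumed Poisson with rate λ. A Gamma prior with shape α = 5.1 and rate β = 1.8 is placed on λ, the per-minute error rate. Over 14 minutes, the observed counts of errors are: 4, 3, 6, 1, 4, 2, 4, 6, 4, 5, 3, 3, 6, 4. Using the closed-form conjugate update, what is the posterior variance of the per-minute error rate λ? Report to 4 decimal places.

With a Gamma(shape α, rate β) prior, the Poisson likelihood is conjugate: the posterior is Gamma(α + ΣXᵢ, β + n).
Sum of counts S = 55 over n = 14 minutes.
Posterior: Gamma(α+S, β+n) = Gamma(5.1+55, 1.8+14) = Gamma(60.1, 15.8).
Var = α/β² = 60.1/15.8² = 0.2407.

0.2407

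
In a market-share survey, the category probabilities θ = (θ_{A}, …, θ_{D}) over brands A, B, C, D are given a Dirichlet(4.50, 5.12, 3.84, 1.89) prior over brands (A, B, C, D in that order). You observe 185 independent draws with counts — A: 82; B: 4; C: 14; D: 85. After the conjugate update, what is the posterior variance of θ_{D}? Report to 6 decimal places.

The Dirichlet prior is conjugate to the Multinomial likelihood: each posterior αⱼ = prior αⱼ + observed count nⱼ.
Posterior concentration: (86.50, 9.12, 17.84, 86.89), total = 200.35.
Var[θ_j] = α_j(Σα−α_j)/((Σα)²(Σα+1)) = 86.89·113.46/(200.35²·201.35) = 0.001220.

0.001220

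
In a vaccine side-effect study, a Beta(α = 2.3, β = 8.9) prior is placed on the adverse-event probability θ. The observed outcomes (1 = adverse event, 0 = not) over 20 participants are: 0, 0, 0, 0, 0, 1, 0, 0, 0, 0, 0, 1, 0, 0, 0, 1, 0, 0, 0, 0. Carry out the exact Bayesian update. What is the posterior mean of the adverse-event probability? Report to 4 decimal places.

The Beta prior is conjugate to a Binomial/Bernoulli likelihood; the update adds successes to α and failures to β.
Posterior: Beta(α+k, β+n−k) = Beta(2.3+3, 8.9+17) = Beta(5.3, 25.9).
Posterior mean = α/(α+β) = 5.3/31.2 = 0.1699.

0.1699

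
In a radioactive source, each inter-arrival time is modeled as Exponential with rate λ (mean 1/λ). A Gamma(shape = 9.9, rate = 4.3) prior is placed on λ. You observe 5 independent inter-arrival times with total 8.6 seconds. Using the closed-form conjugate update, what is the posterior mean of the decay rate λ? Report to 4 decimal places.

With a Gamma(shape α, rate β) prior on the exponential rate λ, the posterior after n observations with total T = Σxᵢ is Gamma(α+n, β+T).
Posterior: Gamma(9.9+5, 4.3+8.6) = Gamma(14.9, 12.9).
Posterior mean of λ = α/β = 14.9/12.9 = 1.1550.

1.1550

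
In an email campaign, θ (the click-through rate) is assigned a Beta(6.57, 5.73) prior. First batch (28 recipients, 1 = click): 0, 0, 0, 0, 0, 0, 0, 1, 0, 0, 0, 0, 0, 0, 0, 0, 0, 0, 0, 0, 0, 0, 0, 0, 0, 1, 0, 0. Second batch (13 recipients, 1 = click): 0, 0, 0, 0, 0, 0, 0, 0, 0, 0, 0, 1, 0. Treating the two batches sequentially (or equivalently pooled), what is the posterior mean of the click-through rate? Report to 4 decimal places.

0.1795

The Beta prior is conjugate to a Binomial/Bernoulli likelihood; the update adds successes to α and failures to β.
After batch 1: Beta(6.57+2, 5.73+26) = Beta(8.57, 31.73).
After batch 2: Beta(8.57+1, 31.73+12) = Beta(9.57, 43.73).
Posterior mean = α/(α+β) = 9.57/53.30 = 0.1795.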